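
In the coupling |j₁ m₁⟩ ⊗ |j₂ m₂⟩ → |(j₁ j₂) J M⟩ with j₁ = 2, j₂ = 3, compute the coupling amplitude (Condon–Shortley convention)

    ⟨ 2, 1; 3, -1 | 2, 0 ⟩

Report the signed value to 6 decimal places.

-0.377964

√[5·3!1!3!/8! · 3!1!2!4!2!2!] = √(36/7)
  +(−1)^0/∏(0,3,1,2,0,1)! = 1/12  (running 1/12)
  +(−1)^1/∏(1,2,0,1,1,2)! = -1/4  (running -1/6)
⟨..|..⟩ = √(36/7)·(-1/6) = -0.377964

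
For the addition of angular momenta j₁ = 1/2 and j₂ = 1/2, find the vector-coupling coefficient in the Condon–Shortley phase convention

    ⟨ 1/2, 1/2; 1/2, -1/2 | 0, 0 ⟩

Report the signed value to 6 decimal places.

j₁+j₂−J=1  J+j₁−j₂=0  J−j₁+j₂=0  j₁+j₂+J+1=2
(j₁±m₁, j₂±m₂, J±M) = (1,0,0,1,0,0)
P² = 1/2
sum k=0..0:
  [0] +1/1 = 1
S = 1
C² = P²·S² = 1/2 ; C = +0.707107

+0.707107  (= +√(1/2))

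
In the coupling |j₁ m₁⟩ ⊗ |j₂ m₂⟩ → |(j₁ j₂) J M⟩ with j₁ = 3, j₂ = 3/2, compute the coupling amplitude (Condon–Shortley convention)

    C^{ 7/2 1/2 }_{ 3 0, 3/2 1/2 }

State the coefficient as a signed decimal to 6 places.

√[8·1!5!2!/9! · 3!3!2!1!4!3!] = √(384/7)
  +(−1)^0/∏(0,1,3,2,2,0)! = 1/24  (running 1/24)
  +(−1)^1/∏(1,0,2,1,3,1)! = -1/12  (running -1/24)
⟨..|..⟩ = √(384/7)·(-1/24) = -0.308607

-0.308607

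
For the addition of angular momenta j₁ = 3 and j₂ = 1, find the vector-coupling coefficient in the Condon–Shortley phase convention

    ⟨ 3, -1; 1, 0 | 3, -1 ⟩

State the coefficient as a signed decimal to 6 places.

j₁+j₂−J=1  J+j₁−j₂=5  J−j₁+j₂=1  j₁+j₂+J+1=8
(j₁±m₁, j₂±m₂, J±M) = (2,4,1,1,2,4)
P² = 48
sum k=0..1:
  [0] +1/24 = 1/24
  [1] −1/12 = -1/12
S = -1/24
C² = P²·S² = 1/12 ; C = -0.288675

−√(1/12) ≈ -0.288675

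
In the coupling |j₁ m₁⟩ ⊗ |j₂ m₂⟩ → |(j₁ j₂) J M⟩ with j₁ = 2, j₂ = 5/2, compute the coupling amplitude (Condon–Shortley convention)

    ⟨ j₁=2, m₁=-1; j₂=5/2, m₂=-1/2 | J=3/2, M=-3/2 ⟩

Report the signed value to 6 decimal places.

j₁+j₂−J=3  J+j₁−j₂=1  J−j₁+j₂=2  j₁+j₂+J+1=7
(j₁±m₁, j₂±m₂, J±M) = (1,3,2,3,0,3)
P² = 144/35
sum k=2..2:
  [2] +1/4 = 1/4
S = 1/4
C² = P²·S² = 9/35 ; C = +0.507093

+0.507093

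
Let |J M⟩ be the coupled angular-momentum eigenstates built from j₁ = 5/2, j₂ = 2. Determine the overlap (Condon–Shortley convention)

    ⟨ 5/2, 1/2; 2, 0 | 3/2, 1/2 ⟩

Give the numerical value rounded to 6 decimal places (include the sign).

√[4·3!2!1!/7! · 3!2!2!2!2!1!] = √(32/35)
  +(−1)^1/∏(1,2,1,1,1,0)! = -1/2  (running -1/2)
  +(−1)^2/∏(2,1,0,0,2,1)! = 1/4  (running -1/4)
⟨..|..⟩ = √(32/35)·(-1/4) = -0.239046

−√(2/35) ≈ -0.239046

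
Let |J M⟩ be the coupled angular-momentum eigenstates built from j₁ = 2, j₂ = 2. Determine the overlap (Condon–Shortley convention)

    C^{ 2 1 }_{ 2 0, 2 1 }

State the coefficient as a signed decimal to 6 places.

√[5·2!2!2!/7! · 2!2!3!1!3!1!] = √(8/7)
  +(−1)^1/∏(1,1,1,2,1,0)! = -1/2  (running -1/2)
  +(−1)^2/∏(2,0,0,1,2,1)! = 1/4  (running -1/4)
⟨..|..⟩ = √(8/7)·(-1/4) = -0.267261

−√(1/14) ≈ -0.267261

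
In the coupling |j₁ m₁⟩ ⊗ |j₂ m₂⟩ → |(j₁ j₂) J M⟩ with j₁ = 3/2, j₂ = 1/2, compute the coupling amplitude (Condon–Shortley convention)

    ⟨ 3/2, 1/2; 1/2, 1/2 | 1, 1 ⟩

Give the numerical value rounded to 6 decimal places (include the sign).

√[3·1!2!0!/4! · 2!1!1!0!2!0!] = √(1)
  +(−1)^1/∏(1,0,0,0,2,0)! = -1/2  (running -1/2)
⟨..|..⟩ = √(1)·(-1/2) = -0.500000

−√(1/4) = -0.500000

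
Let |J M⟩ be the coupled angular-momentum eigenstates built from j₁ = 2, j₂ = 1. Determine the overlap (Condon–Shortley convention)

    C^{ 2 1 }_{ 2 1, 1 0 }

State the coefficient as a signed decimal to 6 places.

+0.408248

√[5·1!3!1!/6! · 3!1!1!1!3!1!] = √(3/2)
  +(−1)^0/∏(0,1,1,1,2,0)! = 1/2  (running 1/2)
  +(−1)^1/∏(1,0,0,0,3,1)! = -1/6  (running 1/3)
⟨..|..⟩ = √(3/2)·(1/3) = +0.408248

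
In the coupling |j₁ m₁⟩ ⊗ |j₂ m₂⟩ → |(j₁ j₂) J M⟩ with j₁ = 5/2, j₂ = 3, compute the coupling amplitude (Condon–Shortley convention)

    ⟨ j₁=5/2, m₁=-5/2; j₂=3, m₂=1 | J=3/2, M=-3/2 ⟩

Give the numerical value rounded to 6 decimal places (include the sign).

triangle: 4!×1!×2!/8! = 48/40320
(j±m)!: 0!×5!×4!×2!×0!×3! = 34560
prefactor² = (2J+1)×Δ×N² = 1152/7
  k=4: +1/(4!×0!×1!×0!×0!×2!) = 1/48
Σ = 1/48  ⇒  CG² = 1152/7×1/48² = 1/14
CG = +√(1/14) = +0.267261

+0.267261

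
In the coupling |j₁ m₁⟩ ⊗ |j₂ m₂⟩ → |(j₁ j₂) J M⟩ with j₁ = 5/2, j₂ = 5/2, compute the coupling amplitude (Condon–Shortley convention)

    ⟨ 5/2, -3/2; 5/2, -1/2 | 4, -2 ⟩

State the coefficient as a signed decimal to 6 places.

j₁+j₂−J=1  J+j₁−j₂=4  J−j₁+j₂=4  j₁+j₂+J+1=10
(j₁±m₁, j₂±m₂, J±M) = (1,4,2,3,2,6)
P² = 20736/35
sum k=0..1:
  [0] +1/96 = 1/96
  [1] −1/36 = -1/36
S = -5/288
C² = P²·S² = 5/28 ; C = -0.422577

-0.422577  (= −√(5/28))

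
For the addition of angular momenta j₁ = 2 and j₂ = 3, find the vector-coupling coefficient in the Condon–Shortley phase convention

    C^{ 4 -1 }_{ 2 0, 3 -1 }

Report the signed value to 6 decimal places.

j₁+j₂−J=1  J+j₁−j₂=3  J−j₁+j₂=5  j₁+j₂+J+1=10
(j₁±m₁, j₂±m₂, J±M) = (2,2,2,4,3,5)
P² = 1728/7
sum k=0..1:
  [0] +1/24 = 1/24
  [1] −1/48 = -1/48
S = 1/48
C² = P²·S² = 3/28 ; C = +0.327327

+√(3/28) = +0.327327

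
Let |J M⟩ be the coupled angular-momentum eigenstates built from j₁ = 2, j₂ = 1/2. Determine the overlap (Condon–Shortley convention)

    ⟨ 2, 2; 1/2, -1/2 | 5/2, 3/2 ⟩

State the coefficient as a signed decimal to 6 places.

j₁+j₂−J=0  J+j₁−j₂=4  J−j₁+j₂=1  j₁+j₂+J+1=6
(j₁±m₁, j₂±m₂, J±M) = (4,0,0,1,4,1)
P² = 576/5
sum k=0..0:
  [0] +1/24 = 1/24
S = 1/24
C² = P²·S² = 1/5 ; C = +0.447214

+√(1/5) ≈ +0.447214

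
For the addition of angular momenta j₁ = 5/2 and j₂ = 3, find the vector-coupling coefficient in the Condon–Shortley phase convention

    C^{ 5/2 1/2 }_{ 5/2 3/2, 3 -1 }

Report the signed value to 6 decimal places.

√[6·3!2!3!/9! · 4!1!2!4!3!2!] = √(576/35)
  +(−1)^0/∏(0,3,1,2,1,1)! = 1/12  (running 1/12)
  +(−1)^1/∏(1,2,0,1,2,2)! = -1/8  (running -1/24)
⟨..|..⟩ = √(576/35)·(-1/24) = -0.169031

-0.169031  (= −√(1/35))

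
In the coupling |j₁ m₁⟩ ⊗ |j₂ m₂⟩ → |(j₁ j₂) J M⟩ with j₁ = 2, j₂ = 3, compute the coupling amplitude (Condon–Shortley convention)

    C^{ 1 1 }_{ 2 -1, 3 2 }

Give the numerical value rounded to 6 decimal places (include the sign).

triangle: 4!·0!·2!/7! = 48/5040
(j±m)!: 1!·3!·5!·1!·2!·0! = 1440
prefactor² = (2J+1)·Δ·N² = 288/7
  k=3: −1/(3!·1!·0!·2!·0!·0!) = -1/12
Σ = -1/12  ⇒  CG² = 288/7·(-1/12)² = 2/7
CG = −√(2/7) = -0.534522

−√(2/7) = -0.534522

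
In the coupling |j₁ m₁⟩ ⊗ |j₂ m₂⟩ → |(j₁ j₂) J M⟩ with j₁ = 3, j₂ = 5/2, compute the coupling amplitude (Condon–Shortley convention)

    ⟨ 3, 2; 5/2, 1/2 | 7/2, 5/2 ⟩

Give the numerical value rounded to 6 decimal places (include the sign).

√[8·2!4!3!/10! · 5!1!3!2!6!1!] = √(4608/7)
  +(−1)^0/∏(0,2,1,3,3,0)! = 1/72  (running 1/72)
  +(−1)^1/∏(1,1,0,2,4,1)! = -1/48  (running -1/144)
⟨..|..⟩ = √(4608/7)·(-1/144) = -0.178174

-0.178174  (= −√(2/63))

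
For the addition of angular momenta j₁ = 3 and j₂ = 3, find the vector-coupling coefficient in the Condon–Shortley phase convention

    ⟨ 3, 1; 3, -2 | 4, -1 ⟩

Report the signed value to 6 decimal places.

√[9·2!4!4!/11! · 4!2!1!5!3!5!] = √(82944/77)
  +(−1)^0/∏(0,2,2,1,2,3)! = 1/48  (running 1/48)
  +(−1)^1/∏(1,1,1,0,3,4)! = -1/144  (running 1/72)
⟨..|..⟩ = √(82944/77)·(1/72) = +0.455842

+√(16/77) ≈ +0.455842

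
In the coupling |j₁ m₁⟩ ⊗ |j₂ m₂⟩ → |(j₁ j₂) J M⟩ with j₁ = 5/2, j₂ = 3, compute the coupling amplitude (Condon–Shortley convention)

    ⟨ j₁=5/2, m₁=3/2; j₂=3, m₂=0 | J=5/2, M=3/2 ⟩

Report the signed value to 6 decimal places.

-0.483046

√[6·3!2!3!/9! · 4!1!3!3!4!1!] = √(864/35)
  +(−1)^0/∏(0,3,1,3,1,0)! = 1/36  (running 1/36)
  +(−1)^1/∏(1,2,0,2,2,1)! = -1/8  (running -7/72)
⟨..|..⟩ = √(864/35)·(-7/72) = -0.483046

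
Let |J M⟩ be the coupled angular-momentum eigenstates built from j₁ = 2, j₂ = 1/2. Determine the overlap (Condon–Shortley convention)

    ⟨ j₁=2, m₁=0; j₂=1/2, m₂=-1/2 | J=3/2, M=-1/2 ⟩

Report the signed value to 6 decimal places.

triangle: 1!*3!*0!/5! = 6/120
(j±m)!: 2!*2!*0!*1!*1!*2! = 8
prefactor² = (2J+1)*Δ*N² = 8/5
  k=0: +1/(0!*1!*2!*0!*1!*0!) = 1/2
Σ = 1/2  ⇒  CG² = 8/5*1/2² = 2/5
CG = +√(2/5) = +0.632456

+0.632456  (= +√(2/5))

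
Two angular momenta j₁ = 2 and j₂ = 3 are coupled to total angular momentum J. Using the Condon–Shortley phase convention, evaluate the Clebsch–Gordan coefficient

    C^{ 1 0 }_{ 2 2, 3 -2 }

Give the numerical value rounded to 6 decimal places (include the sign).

j₁+j₂−J=4  J+j₁−j₂=0  J−j₁+j₂=2  j₁+j₂+J+1=7
(j₁±m₁, j₂±m₂, J±M) = (4,0,1,5,1,1)
P² = 576/7
sum k=0..0:
  [0] +1/24 = 1/24
S = 1/24
C² = P²·S² = 1/7 ; C = +0.377964

+√(1/7) ≈ +0.377964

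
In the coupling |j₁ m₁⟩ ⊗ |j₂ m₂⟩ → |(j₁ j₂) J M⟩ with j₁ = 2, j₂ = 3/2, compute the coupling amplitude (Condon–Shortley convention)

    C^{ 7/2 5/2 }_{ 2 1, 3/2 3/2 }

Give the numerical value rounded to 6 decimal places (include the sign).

j₁+j₂−J=0  J+j₁−j₂=4  J−j₁+j₂=3  j₁+j₂+J+1=8
(j₁±m₁, j₂±m₂, J±M) = (3,1,3,0,6,1)
P² = 5184/7
sum k=0..0:
  [0] +1/36 = 1/36
S = 1/36
C² = P²·S² = 4/7 ; C = +0.755929

+0.755929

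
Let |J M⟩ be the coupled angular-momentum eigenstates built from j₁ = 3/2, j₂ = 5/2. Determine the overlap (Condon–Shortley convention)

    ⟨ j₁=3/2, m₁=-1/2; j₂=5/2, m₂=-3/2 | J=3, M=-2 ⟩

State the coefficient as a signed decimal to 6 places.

triangle: 1!*2!*4!/8! = 48/40320
(j±m)!: 1!*2!*1!*4!*1!*5! = 5760
prefactor² = (2J+1)*Δ*N² = 48
  k=0: +1/(0!*1!*2!*1!*0!*3!) = 1/12
  k=1: −1/(1!*0!*1!*0!*1!*4!) = -1/24
Σ = 1/24  ⇒  CG² = 48*1/24² = 1/12
CG = +√(1/12) = +0.288675

+0.288675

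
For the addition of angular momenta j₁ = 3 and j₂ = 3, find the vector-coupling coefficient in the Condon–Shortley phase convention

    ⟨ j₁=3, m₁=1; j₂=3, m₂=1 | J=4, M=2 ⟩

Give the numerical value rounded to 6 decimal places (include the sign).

-0.509647  (= −√(20/77))

j₁+j₂−J=2  J+j₁−j₂=4  J−j₁+j₂=4  j₁+j₂+J+1=11
(j₁±m₁, j₂±m₂, J±M) = (4,2,4,2,6,2)
P² = 331776/385
sum k=0..2:
  [0] +1/192 = 1/192
  [1] −1/36 = -1/36
  [2] +1/192 = 1/192
S = -5/288
C² = P²·S² = 20/77 ; C = -0.509647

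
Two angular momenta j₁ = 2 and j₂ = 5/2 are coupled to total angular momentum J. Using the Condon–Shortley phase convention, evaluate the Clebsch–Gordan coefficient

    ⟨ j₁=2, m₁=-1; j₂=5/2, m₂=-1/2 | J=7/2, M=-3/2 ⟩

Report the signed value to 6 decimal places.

triangle: 1!×3!×4!/9! = 144/362880
(j±m)!: 1!×3!×2!×3!×2!×5! = 17280
prefactor² = (2J+1)×Δ×N² = 384/7
  k=0: +1/(0!×1!×3!×2!×0!×2!) = 1/24
  k=1: −1/(1!×0!×2!×1!×1!×3!) = -1/12
Σ = -1/24  ⇒  CG² = 384/7×(-1/24)² = 2/21
CG = −√(2/21) = -0.308607

-0.308607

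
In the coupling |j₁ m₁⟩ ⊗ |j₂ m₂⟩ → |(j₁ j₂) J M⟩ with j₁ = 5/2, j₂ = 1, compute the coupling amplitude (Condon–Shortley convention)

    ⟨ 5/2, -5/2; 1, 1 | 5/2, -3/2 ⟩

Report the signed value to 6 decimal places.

-0.534522

√[6·1!4!1!/7! · 0!5!2!0!1!4!] = √(1152/7)
  +(−1)^1/∏(1,0,4,1,0,0)! = -1/24  (running -1/24)
⟨..|..⟩ = √(1152/7)·(-1/24) = -0.534522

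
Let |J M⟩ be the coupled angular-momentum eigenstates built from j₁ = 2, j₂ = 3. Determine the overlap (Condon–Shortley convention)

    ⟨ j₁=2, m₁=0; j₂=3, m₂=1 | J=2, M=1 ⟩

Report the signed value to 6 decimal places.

j₁+j₂−J=3  J+j₁−j₂=1  J−j₁+j₂=3  j₁+j₂+J+1=8
(j₁±m₁, j₂±m₂, J±M) = (2,2,4,2,3,1)
P² = 36/7
sum k=1..2:
  [1] −1/12 = -1/12
  [2] +1/4 = 1/4
S = 1/6
C² = P²·S² = 1/7 ; C = +0.377964

+0.377964  (= +√(1/7))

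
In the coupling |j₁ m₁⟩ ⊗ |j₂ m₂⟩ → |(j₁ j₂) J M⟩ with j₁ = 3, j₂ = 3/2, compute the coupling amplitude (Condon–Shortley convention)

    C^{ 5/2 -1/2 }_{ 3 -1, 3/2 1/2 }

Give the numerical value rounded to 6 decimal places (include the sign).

-0.119523

j₁+j₂−J=2  J+j₁−j₂=4  J−j₁+j₂=1  j₁+j₂+J+1=8
(j₁±m₁, j₂±m₂, J±M) = (2,4,2,1,2,3)
P² = 288/35
sum k=1..2:
  [1] −1/6 = -1/6
  [2] +1/8 = 1/8
S = -1/24
C² = P²·S² = 1/70 ; C = -0.119523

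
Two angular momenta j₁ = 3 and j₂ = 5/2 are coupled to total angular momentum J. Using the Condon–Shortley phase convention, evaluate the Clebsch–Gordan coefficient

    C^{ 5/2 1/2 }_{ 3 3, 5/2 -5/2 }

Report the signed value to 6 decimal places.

j₁+j₂−J=3  J+j₁−j₂=3  J−j₁+j₂=2  j₁+j₂+J+1=9
(j₁±m₁, j₂±m₂, J±M) = (6,0,0,5,3,2)
P² = 8640/7
sum k=0..0:
  [0] +1/72 = 1/72
S = 1/72
C² = P²·S² = 5/21 ; C = +0.487950

+0.487950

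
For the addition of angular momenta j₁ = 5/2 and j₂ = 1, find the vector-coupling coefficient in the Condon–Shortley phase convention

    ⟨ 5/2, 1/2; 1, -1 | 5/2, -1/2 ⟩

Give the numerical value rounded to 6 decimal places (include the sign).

+0.717137

j₁+j₂−J=1  J+j₁−j₂=4  J−j₁+j₂=1  j₁+j₂+J+1=7
(j₁±m₁, j₂±m₂, J±M) = (3,2,0,2,2,3)
P² = 288/35
sum k=0..0:
  [0] +1/4 = 1/4
S = 1/4
C² = P²·S² = 18/35 ; C = +0.717137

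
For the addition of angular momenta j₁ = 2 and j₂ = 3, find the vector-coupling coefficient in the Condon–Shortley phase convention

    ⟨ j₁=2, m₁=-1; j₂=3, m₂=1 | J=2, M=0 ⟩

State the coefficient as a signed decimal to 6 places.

√[5·3!1!3!/8! · 1!3!4!2!2!2!] = √(36/7)
  +(−1)^2/∏(2,1,1,2,0,1)! = 1/4  (running 1/4)
  +(−1)^3/∏(3,0,0,1,1,2)! = -1/12  (running 1/6)
⟨..|..⟩ = √(36/7)·(1/6) = +0.377964

+√(1/7) = +0.377964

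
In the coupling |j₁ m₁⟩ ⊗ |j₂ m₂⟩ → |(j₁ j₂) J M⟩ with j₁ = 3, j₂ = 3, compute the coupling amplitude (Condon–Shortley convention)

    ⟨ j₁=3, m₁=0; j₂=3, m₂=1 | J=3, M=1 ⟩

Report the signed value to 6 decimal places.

j₁+j₂−J=3  J+j₁−j₂=3  J−j₁+j₂=3  j₁+j₂+J+1=10
(j₁±m₁, j₂±m₂, J±M) = (3,3,4,2,4,2)
P² = 864/25
sum k=1..3:
  [1] −1/24 = -1/24
  [2] +1/8 = 1/8
  [3] −1/72 = -1/72
S = 5/72
C² = P²·S² = 1/6 ; C = +0.408248

+0.408248  (= +√(1/6))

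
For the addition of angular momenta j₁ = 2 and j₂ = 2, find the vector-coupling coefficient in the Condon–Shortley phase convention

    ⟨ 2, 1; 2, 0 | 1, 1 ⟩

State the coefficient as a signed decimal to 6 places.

-0.547723

triangle: 3!·1!·1!/6! = 6/720
(j±m)!: 3!·1!·2!·2!·2!·0! = 48
prefactor² = (2J+1)·Δ·N² = 6/5
  k=1: −1/(1!·2!·0!·1!·1!·0!) = -1/2
Σ = -1/2  ⇒  CG² = 6/5·(-1/2)² = 3/10
CG = −√(3/10) = -0.547723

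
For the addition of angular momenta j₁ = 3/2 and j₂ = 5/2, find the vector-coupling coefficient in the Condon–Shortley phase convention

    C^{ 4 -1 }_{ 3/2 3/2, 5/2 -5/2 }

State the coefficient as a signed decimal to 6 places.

+0.133631  (= +√(1/56))

√[9·0!3!5!/9! · 3!0!0!5!3!5!] = √(64800/7)
  +(−1)^0/∏(0,0,0,0,3,5)! = 1/720  (running 1/720)
⟨..|..⟩ = √(64800/7)·(1/720) = +0.133631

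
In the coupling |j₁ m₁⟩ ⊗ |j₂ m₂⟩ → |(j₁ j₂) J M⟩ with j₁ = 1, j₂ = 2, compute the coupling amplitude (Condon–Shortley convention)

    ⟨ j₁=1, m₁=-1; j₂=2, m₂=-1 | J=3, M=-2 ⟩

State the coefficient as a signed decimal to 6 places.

j₁+j₂−J=0  J+j₁−j₂=2  J−j₁+j₂=4  j₁+j₂+J+1=7
(j₁±m₁, j₂±m₂, J±M) = (0,2,1,3,1,5)
P² = 96
sum k=0..0:
  [0] +1/12 = 1/12
S = 1/12
C² = P²·S² = 2/3 ; C = +0.816497

+√(2/3) = +0.816497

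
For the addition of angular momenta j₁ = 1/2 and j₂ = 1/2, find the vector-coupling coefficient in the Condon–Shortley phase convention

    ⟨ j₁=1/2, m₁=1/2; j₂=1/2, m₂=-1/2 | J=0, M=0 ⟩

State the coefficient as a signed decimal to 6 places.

√[1·1!0!0!/2! · 1!0!0!1!0!0!] = √(1/2)
  +(−1)^0/∏(0,1,0,0,0,0)! = 1  (running 1)
⟨..|..⟩ = √(1/2)·(1) = +0.707107

+0.707107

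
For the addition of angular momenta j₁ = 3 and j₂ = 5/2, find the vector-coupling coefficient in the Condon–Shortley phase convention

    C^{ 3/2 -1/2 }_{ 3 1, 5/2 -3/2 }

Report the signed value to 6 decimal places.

-0.483046

triangle: 4!×2!×1!/8! = 48/40320
(j±m)!: 4!×2!×1!×4!×1!×2! = 2304
prefactor² = (2J+1)×Δ×N² = 384/35
  k=0: +1/(0!×4!×2!×1!×0!×0!) = 1/48
  k=1: −1/(1!×3!×1!×0!×1!×1!) = -1/6
Σ = -7/48  ⇒  CG² = 384/35×(-7/48)² = 7/30
CG = −√(7/30) = -0.483046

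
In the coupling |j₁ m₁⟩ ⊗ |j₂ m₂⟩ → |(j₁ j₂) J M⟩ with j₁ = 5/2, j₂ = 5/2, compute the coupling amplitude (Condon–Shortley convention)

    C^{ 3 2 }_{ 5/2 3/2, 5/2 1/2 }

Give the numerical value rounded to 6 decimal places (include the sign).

j₁+j₂−J=2  J+j₁−j₂=3  J−j₁+j₂=3  j₁+j₂+J+1=9
(j₁±m₁, j₂±m₂, J±M) = (4,1,3,2,5,1)
P² = 48
sum k=0..1:
  [0] +1/24 = 1/24
  [1] −1/12 = -1/12
S = -1/24
C² = P²·S² = 1/12 ; C = -0.288675

-0.288675  (= −√(1/12))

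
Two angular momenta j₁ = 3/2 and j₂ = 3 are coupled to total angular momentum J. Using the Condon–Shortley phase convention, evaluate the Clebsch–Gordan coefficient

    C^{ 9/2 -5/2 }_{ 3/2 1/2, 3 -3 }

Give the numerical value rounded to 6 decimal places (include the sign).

+√(1/12) = +0.288675

√[10·0!3!6!/10! · 2!1!0!6!2!7!] = √(172800)
  +(−1)^0/∏(0,0,1,0,2,6)! = 1/1440  (running 1/1440)
⟨..|..⟩ = √(172800)·(1/1440) = +0.288675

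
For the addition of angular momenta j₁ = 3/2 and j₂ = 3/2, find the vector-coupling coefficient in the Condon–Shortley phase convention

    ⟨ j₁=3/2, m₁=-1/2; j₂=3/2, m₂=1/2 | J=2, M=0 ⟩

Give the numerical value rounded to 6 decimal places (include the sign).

-0.500000

j₁+j₂−J=1  J+j₁−j₂=2  J−j₁+j₂=2  j₁+j₂+J+1=6
(j₁±m₁, j₂±m₂, J±M) = (1,2,2,1,2,2)
P² = 4/9
sum k=0..1:
  [0] +1/4 = 1/4
  [1] −1/1 = -1
S = -3/4
C² = P²·S² = 1/4 ; C = -0.500000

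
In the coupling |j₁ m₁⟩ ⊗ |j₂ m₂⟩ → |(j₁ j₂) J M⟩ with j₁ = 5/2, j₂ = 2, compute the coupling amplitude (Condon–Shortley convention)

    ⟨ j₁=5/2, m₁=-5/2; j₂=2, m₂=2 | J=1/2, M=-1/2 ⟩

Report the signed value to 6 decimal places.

+√(1/3) = +0.577350

j₁+j₂−J=4  J+j₁−j₂=1  J−j₁+j₂=0  j₁+j₂+J+1=6
(j₁±m₁, j₂±m₂, J±M) = (0,5,4,0,0,1)
P² = 192
sum k=4..4:
  [4] +1/24 = 1/24
S = 1/24
C² = P²·S² = 1/3 ; C = +0.577350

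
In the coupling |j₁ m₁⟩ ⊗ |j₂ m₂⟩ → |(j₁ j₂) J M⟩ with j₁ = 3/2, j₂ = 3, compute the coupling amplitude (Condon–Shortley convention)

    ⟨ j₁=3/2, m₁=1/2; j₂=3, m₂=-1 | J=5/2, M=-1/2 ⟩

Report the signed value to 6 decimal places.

-0.119523  (= −√(1/70))

j₁+j₂−J=2  J+j₁−j₂=1  J−j₁+j₂=4  j₁+j₂+J+1=8
(j₁±m₁, j₂±m₂, J±M) = (2,1,2,4,2,3)
P² = 288/35
sum k=0..1:
  [0] +1/8 = 1/8
  [1] −1/6 = -1/6
S = -1/24
C² = P²·S² = 1/70 ; C = -0.119523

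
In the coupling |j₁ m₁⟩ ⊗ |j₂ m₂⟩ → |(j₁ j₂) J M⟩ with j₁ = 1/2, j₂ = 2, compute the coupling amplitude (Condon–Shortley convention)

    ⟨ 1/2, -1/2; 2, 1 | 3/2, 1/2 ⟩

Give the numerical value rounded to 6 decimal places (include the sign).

−√(3/5) ≈ -0.774597

j₁+j₂−J=1  J+j₁−j₂=0  J−j₁+j₂=3  j₁+j₂+J+1=5
(j₁±m₁, j₂±m₂, J±M) = (0,1,3,1,2,1)
P² = 12/5
sum k=1..1:
  [1] −1/2 = -1/2
S = -1/2
C² = P²·S² = 3/5 ; C = -0.774597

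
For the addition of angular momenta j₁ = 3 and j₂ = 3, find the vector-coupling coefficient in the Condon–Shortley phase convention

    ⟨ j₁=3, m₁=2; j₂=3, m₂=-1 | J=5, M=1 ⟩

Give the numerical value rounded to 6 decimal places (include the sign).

+0.566947

j₁+j₂−J=1  J+j₁−j₂=5  J−j₁+j₂=5  j₁+j₂+J+1=12
(j₁±m₁, j₂±m₂, J±M) = (5,1,2,4,6,4)
P² = 230400/7
sum k=0..1:
  [0] +1/288 = 1/288
  [1] −1/2880 = -1/2880
S = 1/320
C² = P²·S² = 9/28 ; C = +0.566947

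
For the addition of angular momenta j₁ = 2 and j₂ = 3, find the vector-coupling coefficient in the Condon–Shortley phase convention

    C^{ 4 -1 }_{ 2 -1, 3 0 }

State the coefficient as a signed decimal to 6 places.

-0.462910  (= −√(3/14))

triangle: 1!×3!×5!/10! = 720/3628800
(j±m)!: 1!×3!×3!×3!×3!×5! = 155520
prefactor² = (2J+1)×Δ×N² = 1944/7
  k=0: +1/(0!×1!×3!×3!×0!×2!) = 1/72
  k=1: −1/(1!×0!×2!×2!×1!×3!) = -1/24
Σ = -1/36  ⇒  CG² = 1944/7×(-1/36)² = 3/14
CG = −√(3/14) = -0.462910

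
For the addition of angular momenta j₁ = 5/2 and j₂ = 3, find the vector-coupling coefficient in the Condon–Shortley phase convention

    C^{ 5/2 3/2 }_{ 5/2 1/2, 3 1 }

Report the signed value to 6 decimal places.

+√(1/35) ≈ +0.169031

j₁+j₂−J=3  J+j₁−j₂=2  J−j₁+j₂=3  j₁+j₂+J+1=9
(j₁±m₁, j₂±m₂, J±M) = (3,2,4,2,4,1)
P² = 576/35
sum k=1..2:
  [1] −1/12 = -1/12
  [2] +1/8 = 1/8
S = 1/24
C² = P²·S² = 1/35 ; C = +0.169031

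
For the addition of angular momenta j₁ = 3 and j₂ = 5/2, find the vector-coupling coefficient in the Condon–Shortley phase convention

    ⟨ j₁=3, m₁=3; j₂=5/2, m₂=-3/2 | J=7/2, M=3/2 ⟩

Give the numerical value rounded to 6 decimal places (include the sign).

+√(2/7) = +0.534522

triangle: 2!×4!×3!/10! = 288/3628800
(j±m)!: 6!×0!×1!×4!×5!×2! = 4147200
prefactor² = (2J+1)×Δ×N² = 18432/7
  k=0: +1/(0!×2!×0!×1!×4!×2!) = 1/96
Σ = 1/96  ⇒  CG² = 18432/7×1/96² = 2/7
CG = +√(2/7) = +0.534522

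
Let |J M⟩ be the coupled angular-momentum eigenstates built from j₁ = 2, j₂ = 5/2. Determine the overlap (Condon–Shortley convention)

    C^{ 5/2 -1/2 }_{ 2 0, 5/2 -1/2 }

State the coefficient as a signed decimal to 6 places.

√[6·2!2!3!/8! · 2!2!2!3!2!3!] = √(72/35)
  +(−1)^0/∏(0,2,2,2,0,1)! = 1/8  (running 1/8)
  +(−1)^1/∏(1,1,1,1,1,2)! = -1/2  (running -3/8)
  +(−1)^2/∏(2,0,0,0,2,3)! = 1/24  (running -1/3)
⟨..|..⟩ = √(72/35)·(-1/3) = -0.478091

−√(8/35) ≈ -0.478091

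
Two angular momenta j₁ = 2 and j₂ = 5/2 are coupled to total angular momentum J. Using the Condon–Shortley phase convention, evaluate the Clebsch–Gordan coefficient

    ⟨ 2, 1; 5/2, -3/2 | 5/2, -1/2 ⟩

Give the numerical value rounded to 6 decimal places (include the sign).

j₁+j₂−J=2  J+j₁−j₂=2  J−j₁+j₂=3  j₁+j₂+J+1=8
(j₁±m₁, j₂±m₂, J±M) = (3,1,1,4,2,3)
P² = 216/35
sum k=0..1:
  [0] +1/4 = 1/4
  [1] −1/12 = -1/12
S = 1/6
C² = P²·S² = 6/35 ; C = +0.414039

+0.414039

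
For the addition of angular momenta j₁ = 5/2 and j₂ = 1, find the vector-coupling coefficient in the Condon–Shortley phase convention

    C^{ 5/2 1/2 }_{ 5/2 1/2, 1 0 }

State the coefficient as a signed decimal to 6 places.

+√(1/35) = +0.169031

triangle: 1!×4!×1!/7! = 24/5040
(j±m)!: 3!×2!×1!×1!×3!×2! = 144
prefactor² = (2J+1)×Δ×N² = 144/35
  k=0: +1/(0!×1!×2!×1!×2!×0!) = 1/4
  k=1: −1/(1!×0!×1!×0!×3!×1!) = -1/6
Σ = 1/12  ⇒  CG² = 144/35×1/12² = 1/35
CG = +√(1/35) = +0.169031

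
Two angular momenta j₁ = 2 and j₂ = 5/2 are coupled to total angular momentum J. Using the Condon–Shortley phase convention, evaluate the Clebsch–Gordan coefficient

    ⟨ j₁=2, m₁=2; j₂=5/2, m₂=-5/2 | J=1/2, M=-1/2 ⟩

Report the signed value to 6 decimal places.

j₁+j₂−J=4  J+j₁−j₂=0  J−j₁+j₂=1  j₁+j₂+J+1=6
(j₁±m₁, j₂±m₂, J±M) = (4,0,0,5,0,1)
P² = 192
sum k=0..0:
  [0] +1/24 = 1/24
S = 1/24
C² = P²·S² = 1/3 ; C = +0.577350

+0.577350  (= +√(1/3))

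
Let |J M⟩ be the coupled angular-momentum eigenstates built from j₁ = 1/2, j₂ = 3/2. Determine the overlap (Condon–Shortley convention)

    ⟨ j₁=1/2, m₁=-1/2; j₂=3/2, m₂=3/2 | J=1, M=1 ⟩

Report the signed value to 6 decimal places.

-0.866025  (= −√(3/4))

j₁+j₂−J=1  J+j₁−j₂=0  J−j₁+j₂=2  j₁+j₂+J+1=4
(j₁±m₁, j₂±m₂, J±M) = (0,1,3,0,2,0)
P² = 3
sum k=1..1:
  [1] −1/2 = -1/2
S = -1/2
C² = P²·S² = 3/4 ; C = -0.866025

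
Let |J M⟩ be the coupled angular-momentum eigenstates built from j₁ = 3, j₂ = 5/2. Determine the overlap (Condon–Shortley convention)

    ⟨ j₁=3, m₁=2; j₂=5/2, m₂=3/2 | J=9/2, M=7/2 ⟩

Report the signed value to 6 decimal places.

j₁+j₂−J=1  J+j₁−j₂=5  J−j₁+j₂=4  j₁+j₂+J+1=11
(j₁±m₁, j₂±m₂, J±M) = (5,1,4,1,8,1)
P² = 921600/11
sum k=0..1:
  [0] +1/576 = 1/576
  [1] −1/720 = -1/720
S = 1/2880
C² = P²·S² = 1/99 ; C = +0.100504

+0.100504  (= +√(1/99))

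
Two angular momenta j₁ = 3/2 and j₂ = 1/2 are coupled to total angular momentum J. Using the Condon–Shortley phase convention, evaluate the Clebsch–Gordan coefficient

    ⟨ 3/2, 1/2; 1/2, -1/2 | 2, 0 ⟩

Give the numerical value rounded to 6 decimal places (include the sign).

j₁+j₂−J=0  J+j₁−j₂=3  J−j₁+j₂=1  j₁+j₂+J+1=5
(j₁±m₁, j₂±m₂, J±M) = (2,1,0,1,2,2)
P² = 2
sum k=0..0:
  [0] +1/2 = 1/2
S = 1/2
C² = P²·S² = 1/2 ; C = +0.707107

+√(1/2) = +0.707107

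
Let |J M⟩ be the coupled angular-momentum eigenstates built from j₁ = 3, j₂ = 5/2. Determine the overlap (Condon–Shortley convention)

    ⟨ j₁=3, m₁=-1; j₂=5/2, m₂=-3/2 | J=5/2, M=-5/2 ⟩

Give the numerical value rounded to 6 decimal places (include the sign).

j₁+j₂−J=3  J+j₁−j₂=3  J−j₁+j₂=2  j₁+j₂+J+1=9
(j₁±m₁, j₂±m₂, J±M) = (2,4,1,4,0,5)
P² = 1152/7
sum k=1..1:
  [1] −1/24 = -1/24
S = -1/24
C² = P²·S² = 2/7 ; C = -0.534522

-0.534522  (= −√(2/7))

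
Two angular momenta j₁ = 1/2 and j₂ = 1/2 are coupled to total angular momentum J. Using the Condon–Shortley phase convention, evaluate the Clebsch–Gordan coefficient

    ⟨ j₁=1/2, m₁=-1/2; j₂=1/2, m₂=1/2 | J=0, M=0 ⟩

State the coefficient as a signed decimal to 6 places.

−√(1/2) ≈ -0.707107

√[1·1!0!0!/2! · 0!1!1!0!0!0!] = √(1/2)
  +(−1)^1/∏(1,0,0,0,0,0)! = -1  (running -1)
⟨..|..⟩ = √(1/2)·(-1) = -0.707107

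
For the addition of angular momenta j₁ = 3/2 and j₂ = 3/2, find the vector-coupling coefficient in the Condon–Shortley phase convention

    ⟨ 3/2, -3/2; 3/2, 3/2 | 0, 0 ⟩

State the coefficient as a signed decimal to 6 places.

-0.500000

√[1·3!0!0!/4! · 0!3!3!0!0!0!] = √(9)
  +(−1)^3/∏(3,0,0,0,0,0)! = -1/6  (running -1/6)
⟨..|..⟩ = √(9)·(-1/6) = -0.500000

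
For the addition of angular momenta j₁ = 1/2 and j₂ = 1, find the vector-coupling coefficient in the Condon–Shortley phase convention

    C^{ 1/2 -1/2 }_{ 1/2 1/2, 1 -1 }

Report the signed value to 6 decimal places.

+0.816497  (= +√(2/3))

j₁+j₂−J=1  J+j₁−j₂=0  J−j₁+j₂=1  j₁+j₂+J+1=3
(j₁±m₁, j₂±m₂, J±M) = (1,0,0,2,0,1)
P² = 2/3
sum k=0..0:
  [0] +1/1 = 1
S = 1
C² = P²·S² = 2/3 ; C = +0.816497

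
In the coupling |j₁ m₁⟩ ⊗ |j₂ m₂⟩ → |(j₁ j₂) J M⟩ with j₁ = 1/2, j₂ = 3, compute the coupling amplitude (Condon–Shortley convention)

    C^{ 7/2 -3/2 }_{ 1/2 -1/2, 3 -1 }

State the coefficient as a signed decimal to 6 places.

triangle: 0!*1!*6!/8! = 720/40320
(j±m)!: 0!*1!*2!*4!*2!*5! = 11520
prefactor² = (2J+1)*Δ*N² = 11520/7
  k=0: +1/(0!*0!*1!*2!*0!*4!) = 1/48
Σ = 1/48  ⇒  CG² = 11520/7*1/48² = 5/7
CG = +√(5/7) = +0.845154

+0.845154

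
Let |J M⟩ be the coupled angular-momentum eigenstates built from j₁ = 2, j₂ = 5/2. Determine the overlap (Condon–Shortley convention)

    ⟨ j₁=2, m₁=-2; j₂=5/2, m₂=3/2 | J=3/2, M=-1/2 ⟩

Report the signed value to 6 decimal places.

−√(32/105) = -0.552052

j₁+j₂−J=3  J+j₁−j₂=1  J−j₁+j₂=2  j₁+j₂+J+1=7
(j₁±m₁, j₂±m₂, J±M) = (0,4,4,1,1,2)
P² = 384/35
sum k=3..3:
  [3] −1/6 = -1/6
S = -1/6
C² = P²·S² = 32/105 ; C = -0.552052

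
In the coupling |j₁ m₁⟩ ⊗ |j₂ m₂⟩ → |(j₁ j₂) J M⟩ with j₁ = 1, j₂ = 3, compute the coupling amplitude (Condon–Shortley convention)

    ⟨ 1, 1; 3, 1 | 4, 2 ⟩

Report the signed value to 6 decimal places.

j₁+j₂−J=0  J+j₁−j₂=2  J−j₁+j₂=6  j₁+j₂+J+1=9
(j₁±m₁, j₂±m₂, J±M) = (2,0,4,2,6,2)
P² = 34560/7
sum k=0..0:
  [0] +1/96 = 1/96
S = 1/96
C² = P²·S² = 15/28 ; C = +0.731925

+√(15/28) = +0.731925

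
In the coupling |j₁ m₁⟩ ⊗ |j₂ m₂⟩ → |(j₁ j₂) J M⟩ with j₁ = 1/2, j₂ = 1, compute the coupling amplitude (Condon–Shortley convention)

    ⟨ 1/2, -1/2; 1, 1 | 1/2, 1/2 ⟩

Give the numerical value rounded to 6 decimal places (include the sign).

−√(2/3) = -0.816497

√[2·1!0!1!/3! · 0!1!2!0!1!0!] = √(2/3)
  +(−1)^1/∏(1,0,0,1,0,0)! = -1  (running -1)
⟨..|..⟩ = √(2/3)·(-1) = -0.816497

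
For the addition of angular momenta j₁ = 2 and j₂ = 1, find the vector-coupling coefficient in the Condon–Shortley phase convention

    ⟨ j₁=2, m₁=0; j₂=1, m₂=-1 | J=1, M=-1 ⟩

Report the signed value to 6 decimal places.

+√(1/10) ≈ +0.316228

j₁+j₂−J=2  J+j₁−j₂=2  J−j₁+j₂=0  j₁+j₂+J+1=5
(j₁±m₁, j₂±m₂, J±M) = (2,2,0,2,0,2)
P² = 8/5
sum k=0..0:
  [0] +1/4 = 1/4
S = 1/4
C² = P²·S² = 1/10 ; C = +0.316228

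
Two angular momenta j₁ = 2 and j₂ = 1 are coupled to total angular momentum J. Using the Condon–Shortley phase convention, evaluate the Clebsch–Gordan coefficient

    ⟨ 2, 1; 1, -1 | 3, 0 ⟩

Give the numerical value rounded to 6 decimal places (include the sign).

+√(1/5) = +0.447214

triangle: 0!×4!×2!/7! = 48/5040
(j±m)!: 3!×1!×0!×2!×3!×3! = 432
prefactor² = (2J+1)×Δ×N² = 144/5
  k=0: +1/(0!×0!×1!×0!×3!×2!) = 1/12
Σ = 1/12  ⇒  CG² = 144/5×1/12² = 1/5
CG = +√(1/5) = +0.447214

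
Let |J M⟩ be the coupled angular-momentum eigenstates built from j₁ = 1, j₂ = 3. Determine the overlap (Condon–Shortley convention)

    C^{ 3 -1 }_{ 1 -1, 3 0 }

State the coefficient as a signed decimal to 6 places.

−√(1/2) = -0.707107

triangle: 1!*1!*5!/8! = 120/40320
(j±m)!: 0!*2!*3!*3!*2!*4! = 3456
prefactor² = (2J+1)*Δ*N² = 72
  k=1: −1/(1!*0!*1!*2!*0!*3!) = -1/12
Σ = -1/12  ⇒  CG² = 72*(-1/12)² = 1/2
CG = −√(1/2) = -0.707107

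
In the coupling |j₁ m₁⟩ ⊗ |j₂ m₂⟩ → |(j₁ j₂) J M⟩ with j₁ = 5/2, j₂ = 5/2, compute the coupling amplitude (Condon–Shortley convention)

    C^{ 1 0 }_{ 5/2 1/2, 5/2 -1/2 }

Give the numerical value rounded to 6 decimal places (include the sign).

+√(1/70) ≈ +0.119523

triangle: 4!·1!·1!/7! = 24/5040
(j±m)!: 3!·2!·2!·3!·1!·1! = 144
prefactor² = (2J+1)·Δ·N² = 72/35
  k=1: −1/(1!·3!·1!·1!·0!·0!) = -1/6
  k=2: +1/(2!·2!·0!·0!·1!·1!) = 1/4
Σ = 1/12  ⇒  CG² = 72/35·1/12² = 1/70
CG = +√(1/70) = +0.119523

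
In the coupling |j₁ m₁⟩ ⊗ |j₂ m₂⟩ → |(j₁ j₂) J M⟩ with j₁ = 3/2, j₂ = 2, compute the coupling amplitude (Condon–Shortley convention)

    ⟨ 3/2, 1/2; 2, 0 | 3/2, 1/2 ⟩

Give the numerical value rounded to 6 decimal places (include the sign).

j₁+j₂−J=2  J+j₁−j₂=1  J−j₁+j₂=2  j₁+j₂+J+1=6
(j₁±m₁, j₂±m₂, J±M) = (2,1,2,2,2,1)
P² = 16/45
sum k=0..1:
  [0] +1/4 = 1/4
  [1] −1/1 = -1
S = -3/4
C² = P²·S² = 1/5 ; C = -0.447214

−√(1/5) ≈ -0.447214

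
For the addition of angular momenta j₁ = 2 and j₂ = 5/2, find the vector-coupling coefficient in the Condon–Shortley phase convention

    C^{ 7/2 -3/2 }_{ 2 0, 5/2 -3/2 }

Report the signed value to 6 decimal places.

√[8·1!3!4!/9! · 2!2!1!4!2!5!] = √(512/7)
  +(−1)^0/∏(0,1,2,1,1,3)! = 1/12  (running 1/12)
  +(−1)^1/∏(1,0,1,0,2,4)! = -1/48  (running 1/16)
⟨..|..⟩ = √(512/7)·(1/16) = +0.534522

+0.534522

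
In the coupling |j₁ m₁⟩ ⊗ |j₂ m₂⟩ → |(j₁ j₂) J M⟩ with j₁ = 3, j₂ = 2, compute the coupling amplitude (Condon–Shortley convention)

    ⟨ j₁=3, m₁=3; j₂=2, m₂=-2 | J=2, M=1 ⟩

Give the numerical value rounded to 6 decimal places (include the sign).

j₁+j₂−J=3  J+j₁−j₂=3  J−j₁+j₂=1  j₁+j₂+J+1=8
(j₁±m₁, j₂±m₂, J±M) = (6,0,0,4,3,1)
P² = 3240/7
sum k=0..0:
  [0] +1/36 = 1/36
S = 1/36
C² = P²·S² = 5/14 ; C = +0.597614

+√(5/14) ≈ +0.597614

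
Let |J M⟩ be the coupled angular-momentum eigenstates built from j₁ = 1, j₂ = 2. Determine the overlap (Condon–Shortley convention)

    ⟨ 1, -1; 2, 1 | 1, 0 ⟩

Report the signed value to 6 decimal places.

triangle: 2!*0!*2!/5! = 4/120
(j±m)!: 0!*2!*3!*1!*1!*1! = 12
prefactor² = (2J+1)*Δ*N² = 6/5
  k=2: +1/(2!*0!*0!*1!*0!*1!) = 1/2
Σ = 1/2  ⇒  CG² = 6/5*1/2² = 3/10
CG = +√(3/10) = +0.547723

+√(3/10) ≈ +0.547723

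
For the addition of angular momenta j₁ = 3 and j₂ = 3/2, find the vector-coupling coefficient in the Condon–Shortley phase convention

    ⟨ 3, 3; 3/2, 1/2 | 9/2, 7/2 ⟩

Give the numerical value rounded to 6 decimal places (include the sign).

triangle: 0!·6!·3!/10! = 4320/3628800
(j±m)!: 6!·0!·2!·1!·8!·1! = 58060800
prefactor² = (2J+1)·Δ·N² = 691200
  k=0: +1/(0!·0!·0!·2!·6!·1!) = 1/1440
Σ = 1/1440  ⇒  CG² = 691200·1/1440² = 1/3
CG = +√(1/3) = +0.577350

+0.577350  (= +√(1/3))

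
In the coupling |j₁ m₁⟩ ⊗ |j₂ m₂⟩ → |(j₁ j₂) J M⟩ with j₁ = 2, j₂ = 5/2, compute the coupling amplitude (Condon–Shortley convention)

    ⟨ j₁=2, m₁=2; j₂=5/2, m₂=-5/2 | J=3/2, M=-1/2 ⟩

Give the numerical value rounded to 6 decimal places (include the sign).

+√(8/21) = +0.617213

j₁+j₂−J=3  J+j₁−j₂=1  J−j₁+j₂=2  j₁+j₂+J+1=7
(j₁±m₁, j₂±m₂, J±M) = (4,0,0,5,1,2)
P² = 384/7
sum k=0..0:
  [0] +1/12 = 1/12
S = 1/12
C² = P²·S² = 8/21 ; C = +0.617213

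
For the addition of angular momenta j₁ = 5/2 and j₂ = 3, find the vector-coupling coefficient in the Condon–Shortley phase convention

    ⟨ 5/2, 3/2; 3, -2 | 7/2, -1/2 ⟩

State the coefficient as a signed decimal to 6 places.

triangle: 2!×3!×4!/10! = 288/3628800
(j±m)!: 4!×1!×1!×5!×3!×4! = 414720
prefactor² = (2J+1)×Δ×N² = 9216/35
  k=0: +1/(0!×2!×1!×1!×2!×3!) = 1/24
  k=1: −1/(1!×1!×0!×0!×3!×4!) = -1/144
Σ = 5/144  ⇒  CG² = 9216/35×5/144² = 20/63
CG = +√(20/63) = +0.563436

+0.563436  (= +√(20/63))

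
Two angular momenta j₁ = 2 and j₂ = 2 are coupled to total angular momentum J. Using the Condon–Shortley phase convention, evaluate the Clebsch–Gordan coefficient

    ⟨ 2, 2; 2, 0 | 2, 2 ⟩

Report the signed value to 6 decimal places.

triangle: 2!·2!·2!/7! = 8/5040
(j±m)!: 4!·0!·2!·2!·4!·0! = 2304
prefactor² = (2J+1)·Δ·N² = 128/7
  k=0: +1/(0!·2!·0!·2!·2!·0!) = 1/8
Σ = 1/8  ⇒  CG² = 128/7·1/8² = 2/7
CG = +√(2/7) = +0.534522

+0.534522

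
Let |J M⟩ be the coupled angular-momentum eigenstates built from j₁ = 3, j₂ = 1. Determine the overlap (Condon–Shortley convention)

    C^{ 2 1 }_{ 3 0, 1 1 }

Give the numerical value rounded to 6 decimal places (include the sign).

+0.377964

triangle: 2!×4!×0!/7! = 48/5040
(j±m)!: 3!×3!×2!×0!×3!×1! = 432
prefactor² = (2J+1)×Δ×N² = 144/7
  k=2: +1/(2!×0!×1!×0!×3!×0!) = 1/12
Σ = 1/12  ⇒  CG² = 144/7×1/12² = 1/7
CG = +√(1/7) = +0.377964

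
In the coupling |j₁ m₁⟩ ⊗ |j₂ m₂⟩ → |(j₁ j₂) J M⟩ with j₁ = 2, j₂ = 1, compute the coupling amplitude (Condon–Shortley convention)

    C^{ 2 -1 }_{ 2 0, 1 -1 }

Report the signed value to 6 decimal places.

+√(1/2) ≈ +0.707107

√[5·1!3!1!/6! · 2!2!0!2!1!3!] = √(2)
  +(−1)^0/∏(0,1,2,0,1,1)! = 1/2  (running 1/2)
⟨..|..⟩ = √(2)·(1/2) = +0.707107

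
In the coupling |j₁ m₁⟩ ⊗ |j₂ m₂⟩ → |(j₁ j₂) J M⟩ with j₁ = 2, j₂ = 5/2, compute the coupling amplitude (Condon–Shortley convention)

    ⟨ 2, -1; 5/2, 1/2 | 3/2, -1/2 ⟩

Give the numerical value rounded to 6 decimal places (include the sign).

j₁+j₂−J=3  J+j₁−j₂=1  J−j₁+j₂=2  j₁+j₂+J+1=7
(j₁±m₁, j₂±m₂, J±M) = (1,3,3,2,1,2)
P² = 48/35
sum k=2..3:
  [2] +1/2 = 1/2
  [3] −1/12 = -1/12
S = 5/12
C² = P²·S² = 5/21 ; C = +0.487950

+0.487950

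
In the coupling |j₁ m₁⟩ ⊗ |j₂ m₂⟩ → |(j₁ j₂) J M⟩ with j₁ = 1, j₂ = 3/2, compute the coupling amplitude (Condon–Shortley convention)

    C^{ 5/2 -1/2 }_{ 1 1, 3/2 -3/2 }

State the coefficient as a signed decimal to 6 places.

√[6·0!2!3!/6! · 2!0!0!3!2!3!] = √(72/5)
  +(−1)^0/∏(0,0,0,0,2,3)! = 1/12  (running 1/12)
⟨..|..⟩ = √(72/5)·(1/12) = +0.316228

+0.316228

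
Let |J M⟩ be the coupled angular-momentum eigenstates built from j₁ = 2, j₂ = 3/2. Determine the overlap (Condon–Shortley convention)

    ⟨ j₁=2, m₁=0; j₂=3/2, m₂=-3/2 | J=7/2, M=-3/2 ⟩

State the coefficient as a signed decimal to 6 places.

j₁+j₂−J=0  J+j₁−j₂=4  J−j₁+j₂=3  j₁+j₂+J+1=8
(j₁±m₁, j₂±m₂, J±M) = (2,2,0,3,2,5)
P² = 1152/7
sum k=0..0:
  [0] +1/24 = 1/24
S = 1/24
C² = P²·S² = 2/7 ; C = +0.534522

+0.534522  (= +√(2/7))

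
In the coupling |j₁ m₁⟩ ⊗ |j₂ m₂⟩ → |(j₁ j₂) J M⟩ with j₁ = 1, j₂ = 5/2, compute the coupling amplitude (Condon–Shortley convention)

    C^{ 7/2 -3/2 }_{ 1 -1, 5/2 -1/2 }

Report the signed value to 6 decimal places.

+√(10/21) ≈ +0.690066

√[8·0!2!5!/8! · 0!2!2!3!2!5!] = √(1920/7)
  +(−1)^0/∏(0,0,2,2,0,3)! = 1/24  (running 1/24)
⟨..|..⟩ = √(1920/7)·(1/24) = +0.690066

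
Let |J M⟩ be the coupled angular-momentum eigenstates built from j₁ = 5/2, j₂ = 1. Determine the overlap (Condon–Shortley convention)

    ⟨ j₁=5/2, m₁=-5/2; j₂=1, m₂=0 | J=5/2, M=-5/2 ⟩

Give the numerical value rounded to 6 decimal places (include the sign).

j₁+j₂−J=1  J+j₁−j₂=4  J−j₁+j₂=1  j₁+j₂+J+1=7
(j₁±m₁, j₂±m₂, J±M) = (0,5,1,1,0,5)
P² = 2880/7
sum k=1..1:
  [1] −1/24 = -1/24
S = -1/24
C² = P²·S² = 5/7 ; C = -0.845154

−√(5/7) = -0.845154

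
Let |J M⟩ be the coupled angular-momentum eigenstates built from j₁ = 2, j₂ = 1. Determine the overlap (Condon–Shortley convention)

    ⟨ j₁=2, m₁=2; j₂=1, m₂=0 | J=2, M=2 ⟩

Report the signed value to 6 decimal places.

+0.816497  (= +√(2/3))

√[5·1!3!1!/6! · 4!0!1!1!4!0!] = √(24)
  +(−1)^0/∏(0,1,0,1,3,0)! = 1/6  (running 1/6)
⟨..|..⟩ = √(24)·(1/6) = +0.816497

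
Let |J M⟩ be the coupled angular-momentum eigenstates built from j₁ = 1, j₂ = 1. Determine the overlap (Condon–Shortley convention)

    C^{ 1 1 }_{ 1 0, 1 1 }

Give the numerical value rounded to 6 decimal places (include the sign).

√[3·1!1!1!/4! · 1!1!2!0!2!0!] = √(1/2)
  +(−1)^1/∏(1,0,0,1,1,0)! = -1  (running -1)
⟨..|..⟩ = √(1/2)·(-1) = -0.707107

-0.707107  (= −√(1/2))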